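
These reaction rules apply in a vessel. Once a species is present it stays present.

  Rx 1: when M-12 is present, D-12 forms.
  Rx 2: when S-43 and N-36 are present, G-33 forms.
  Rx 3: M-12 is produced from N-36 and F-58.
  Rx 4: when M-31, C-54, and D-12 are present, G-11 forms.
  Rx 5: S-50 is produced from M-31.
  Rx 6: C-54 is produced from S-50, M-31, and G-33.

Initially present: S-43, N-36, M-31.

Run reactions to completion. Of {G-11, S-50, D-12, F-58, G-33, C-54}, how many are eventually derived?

3

M-31 present → S-50 forms (Rx 5).
S-43 and N-36 present → G-33 forms (Rx 2).
S-50, M-31, and G-33 present → C-54 forms (Rx 6).
G-11 would need M-31, C-54, and D-12 (Rx 4), but D-12 never forms.
S-50: reached.
D-12 would need M-12 (Rx 1), but M-12 never forms.
No rule produces F-58, and it is not given.
G-33: reached.
C-54: reached.
Reached: S-50, G-33, and C-54 — 3 of the 6.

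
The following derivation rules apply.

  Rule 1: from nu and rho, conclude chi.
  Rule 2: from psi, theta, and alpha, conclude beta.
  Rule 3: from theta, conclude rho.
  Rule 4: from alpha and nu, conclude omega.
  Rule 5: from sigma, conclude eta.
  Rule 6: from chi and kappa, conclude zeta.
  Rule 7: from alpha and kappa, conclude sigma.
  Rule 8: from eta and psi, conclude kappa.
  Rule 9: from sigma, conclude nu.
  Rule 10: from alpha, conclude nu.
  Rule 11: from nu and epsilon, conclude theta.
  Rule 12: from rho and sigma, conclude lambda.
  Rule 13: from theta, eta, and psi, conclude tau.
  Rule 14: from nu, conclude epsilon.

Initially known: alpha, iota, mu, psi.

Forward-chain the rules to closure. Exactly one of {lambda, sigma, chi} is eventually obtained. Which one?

chi

alpha holds, so nu follows (Rule 10).
From nu, Rule 14 gives epsilon.
From nu and epsilon, Rule 11 gives theta.
theta holds, so rho follows (Rule 3).
nu and rho hold, so chi follows (Rule 1).
lambda would need rho and sigma (Rule 12), but sigma is never established. sigma would need alpha and kappa (Rule 7), but kappa is never established.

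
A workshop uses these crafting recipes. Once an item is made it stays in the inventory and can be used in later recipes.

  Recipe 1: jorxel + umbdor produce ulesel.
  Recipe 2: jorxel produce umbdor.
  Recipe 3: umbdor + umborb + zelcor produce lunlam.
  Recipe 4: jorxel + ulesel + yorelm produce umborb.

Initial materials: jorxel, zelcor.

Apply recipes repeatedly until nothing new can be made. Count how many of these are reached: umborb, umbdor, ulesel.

jorxel → umbdor (Recipe 2).
jorxel + umbdor → ulesel (Recipe 1).
umborb would need jorxel, ulesel, and yorelm (Recipe 4), but yorelm is never obtained.
umbdor: reached.
ulesel: reached.
Reached: umbdor and ulesel — 2 of the 3.

2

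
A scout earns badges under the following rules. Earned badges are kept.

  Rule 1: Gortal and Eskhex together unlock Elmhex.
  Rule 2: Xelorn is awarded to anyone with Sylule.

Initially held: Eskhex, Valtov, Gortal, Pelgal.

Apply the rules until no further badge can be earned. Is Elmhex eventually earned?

Yes

With Gortal and Eskhex, Elmhex is earned (Rule 1).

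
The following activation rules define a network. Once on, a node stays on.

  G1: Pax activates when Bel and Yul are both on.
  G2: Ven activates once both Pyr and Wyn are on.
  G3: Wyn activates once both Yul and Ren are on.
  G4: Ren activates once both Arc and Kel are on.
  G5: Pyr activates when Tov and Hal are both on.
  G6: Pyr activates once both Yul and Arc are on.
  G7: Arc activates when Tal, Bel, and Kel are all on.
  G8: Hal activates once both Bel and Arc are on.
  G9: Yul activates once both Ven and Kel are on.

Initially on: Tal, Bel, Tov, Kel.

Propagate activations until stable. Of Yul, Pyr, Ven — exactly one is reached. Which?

Pyr

Tal, Bel, and Kel are on, so Arc activates (G7).
Bel and Arc are on, so Hal activates (G8).
Tov and Hal are on, so Pyr activates (G5).
Ven would need Pyr and Wyn (G2), but Wyn never turns on. Yul would need Ven and Kel (G9), but Ven never turns on.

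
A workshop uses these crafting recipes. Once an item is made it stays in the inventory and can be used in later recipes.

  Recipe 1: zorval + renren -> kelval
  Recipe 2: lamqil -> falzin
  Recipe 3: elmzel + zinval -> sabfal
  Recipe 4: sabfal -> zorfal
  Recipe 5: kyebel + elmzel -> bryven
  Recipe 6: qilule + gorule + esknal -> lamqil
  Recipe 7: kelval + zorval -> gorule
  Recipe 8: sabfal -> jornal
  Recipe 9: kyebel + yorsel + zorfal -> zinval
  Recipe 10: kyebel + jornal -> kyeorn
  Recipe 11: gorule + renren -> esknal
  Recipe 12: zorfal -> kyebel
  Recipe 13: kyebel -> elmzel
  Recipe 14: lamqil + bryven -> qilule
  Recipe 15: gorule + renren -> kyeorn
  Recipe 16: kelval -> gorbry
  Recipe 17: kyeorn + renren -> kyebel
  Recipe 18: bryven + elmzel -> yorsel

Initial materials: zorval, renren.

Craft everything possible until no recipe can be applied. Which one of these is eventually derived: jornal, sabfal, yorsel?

Using Recipe 1, zorval and renren make kelval.
Using Recipe 7, kelval and zorval make gorule.
Using Recipe 15, gorule and renren make kyeorn.
kyeorn + renren -> kyebel (Recipe 17).
Using Recipe 13, kyebel makes elmzel.
kyebel + elmzel -> bryven (Recipe 5).
bryven + elmzel -> yorsel (Recipe 18).
sabfal would need elmzel and zinval (Recipe 3), but zinval is never obtained. jornal would need sabfal (Recipe 8), but sabfal is never obtained.

yorsel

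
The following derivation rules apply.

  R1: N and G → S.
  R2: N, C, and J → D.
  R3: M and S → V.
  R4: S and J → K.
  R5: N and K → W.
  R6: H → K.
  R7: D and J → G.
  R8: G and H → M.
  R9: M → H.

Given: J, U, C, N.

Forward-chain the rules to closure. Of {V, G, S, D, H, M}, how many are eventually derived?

N, C, and J hold, so D follows (R2).
From D and J, R7 gives G.
From N and G, R1 gives S.
V would need M and S (R3), but M is never established.
G: reached.
S: reached.
D: reached.
H would need M (R9), but M is never established.
M would need G and H (R8), but H is never established.
Reached: G, S, and D — 3 of the 6.

3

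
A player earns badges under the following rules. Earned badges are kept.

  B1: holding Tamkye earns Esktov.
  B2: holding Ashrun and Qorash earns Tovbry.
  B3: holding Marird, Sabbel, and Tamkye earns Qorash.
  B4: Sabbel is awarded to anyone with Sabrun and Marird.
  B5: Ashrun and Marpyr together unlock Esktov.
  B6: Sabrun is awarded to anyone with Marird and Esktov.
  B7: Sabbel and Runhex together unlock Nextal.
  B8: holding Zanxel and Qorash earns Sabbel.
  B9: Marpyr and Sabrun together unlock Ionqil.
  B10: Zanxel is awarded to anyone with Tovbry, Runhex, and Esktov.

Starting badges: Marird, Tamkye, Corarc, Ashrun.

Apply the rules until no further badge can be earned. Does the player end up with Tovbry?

Yes

With Tamkye, Esktov is earned (B1).
With Marird and Esktov, Sabrun is earned (B6).
With Sabrun and Marird, Sabbel is earned (B4).
With Marird, Sabbel, and Tamkye, Qorash is earned (B3).
With Ashrun and Qorash, Tovbry is earned (B2).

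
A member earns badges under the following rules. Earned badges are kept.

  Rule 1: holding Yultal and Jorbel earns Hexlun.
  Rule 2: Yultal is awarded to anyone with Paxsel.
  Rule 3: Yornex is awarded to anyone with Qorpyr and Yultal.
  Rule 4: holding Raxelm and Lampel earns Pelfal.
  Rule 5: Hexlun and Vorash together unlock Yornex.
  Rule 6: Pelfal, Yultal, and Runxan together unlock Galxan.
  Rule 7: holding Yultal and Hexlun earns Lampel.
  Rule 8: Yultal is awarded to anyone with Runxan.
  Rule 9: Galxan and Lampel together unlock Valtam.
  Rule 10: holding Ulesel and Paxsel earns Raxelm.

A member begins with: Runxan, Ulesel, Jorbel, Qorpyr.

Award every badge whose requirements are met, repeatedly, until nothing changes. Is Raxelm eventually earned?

No

Raxelm would need Ulesel and Paxsel (Rule 10), but Paxsel is never earned.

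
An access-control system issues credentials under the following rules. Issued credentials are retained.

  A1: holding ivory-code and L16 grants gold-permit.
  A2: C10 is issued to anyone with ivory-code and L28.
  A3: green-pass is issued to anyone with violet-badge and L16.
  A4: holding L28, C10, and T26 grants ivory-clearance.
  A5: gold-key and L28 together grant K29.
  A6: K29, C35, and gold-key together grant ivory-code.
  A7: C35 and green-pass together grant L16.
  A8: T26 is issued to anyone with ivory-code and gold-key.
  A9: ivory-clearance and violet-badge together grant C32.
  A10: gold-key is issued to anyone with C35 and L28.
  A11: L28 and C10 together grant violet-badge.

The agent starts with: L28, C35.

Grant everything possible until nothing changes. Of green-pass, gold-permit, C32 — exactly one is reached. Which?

C32

Holding C35 and L28 grants gold-key (A10).
Holding gold-key and L28 grants K29 (A5).
Holding K29, C35, and gold-key grants ivory-code (A6).
Holding ivory-code and L28 grants C10 (A2).
Holding ivory-code and gold-key grants T26 (A8).
Holding L28 and C10 grants violet-badge (A11).
Holding L28, C10, and T26 grants ivory-clearance (A4).
Holding ivory-clearance and violet-badge grants C32 (A9).
green-pass would need violet-badge and L16 (A3), but L16 is never granted. gold-permit would need ivory-code and L16 (A1), but L16 is never granted.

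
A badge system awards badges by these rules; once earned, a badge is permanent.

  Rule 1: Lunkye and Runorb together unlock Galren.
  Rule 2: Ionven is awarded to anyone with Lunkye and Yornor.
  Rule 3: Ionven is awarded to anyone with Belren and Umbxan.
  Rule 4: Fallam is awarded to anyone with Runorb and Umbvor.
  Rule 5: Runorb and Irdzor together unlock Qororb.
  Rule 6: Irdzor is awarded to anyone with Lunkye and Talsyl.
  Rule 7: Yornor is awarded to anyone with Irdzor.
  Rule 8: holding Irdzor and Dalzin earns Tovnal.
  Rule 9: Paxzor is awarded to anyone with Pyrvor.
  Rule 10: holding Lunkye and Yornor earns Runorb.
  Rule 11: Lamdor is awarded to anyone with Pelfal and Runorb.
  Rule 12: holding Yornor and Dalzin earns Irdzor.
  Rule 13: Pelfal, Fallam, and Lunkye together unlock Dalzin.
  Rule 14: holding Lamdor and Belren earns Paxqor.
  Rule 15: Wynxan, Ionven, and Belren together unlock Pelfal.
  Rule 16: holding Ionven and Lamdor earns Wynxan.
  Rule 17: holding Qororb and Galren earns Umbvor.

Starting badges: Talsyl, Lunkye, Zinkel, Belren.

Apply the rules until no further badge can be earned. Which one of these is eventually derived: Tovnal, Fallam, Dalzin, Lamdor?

With Lunkye and Talsyl, Irdzor is earned (Rule 6).
With Irdzor, Yornor is earned (Rule 7).
With Lunkye and Yornor, Runorb is earned (Rule 10).
With Lunkye and Runorb, Galren is earned (Rule 1).
With Runorb and Irdzor, Qororb is earned (Rule 5).
With Qororb and Galren, Umbvor is earned (Rule 17).
With Runorb and Umbvor, Fallam is earned (Rule 4).
Lamdor would need Pelfal and Runorb (Rule 11), but Pelfal is never earned. Tovnal would need Irdzor and Dalzin (Rule 8), but Dalzin is never earned. Dalzin would need Pelfal, Fallam, and Lunkye (Rule 13), but Pelfal is never earned.

Fallam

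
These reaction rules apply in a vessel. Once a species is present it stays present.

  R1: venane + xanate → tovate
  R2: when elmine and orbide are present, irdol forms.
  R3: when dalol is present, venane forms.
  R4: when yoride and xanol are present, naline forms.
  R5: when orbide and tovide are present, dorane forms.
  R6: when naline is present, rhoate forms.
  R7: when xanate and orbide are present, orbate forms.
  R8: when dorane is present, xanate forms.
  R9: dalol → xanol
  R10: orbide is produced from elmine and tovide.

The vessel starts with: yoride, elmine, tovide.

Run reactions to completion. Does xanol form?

No

xanol would need dalol (R9), but dalol never forms.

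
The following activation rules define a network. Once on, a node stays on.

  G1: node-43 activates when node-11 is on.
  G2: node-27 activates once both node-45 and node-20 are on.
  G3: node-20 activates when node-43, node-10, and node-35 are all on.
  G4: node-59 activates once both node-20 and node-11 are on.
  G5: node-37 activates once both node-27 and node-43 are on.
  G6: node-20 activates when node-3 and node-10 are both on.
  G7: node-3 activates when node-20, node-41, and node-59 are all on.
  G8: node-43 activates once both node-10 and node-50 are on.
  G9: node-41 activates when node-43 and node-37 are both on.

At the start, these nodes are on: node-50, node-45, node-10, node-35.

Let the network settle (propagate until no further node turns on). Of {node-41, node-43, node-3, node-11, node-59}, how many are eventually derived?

node-10 and node-50 are on, so node-43 activates (G8).
G3: node-43, node-10, and node-35 on → node-20 on.
G2: node-45 and node-20 on → node-27 on.
G5: node-27 and node-43 on → node-37 on.
node-43 and node-37 are on, so node-41 activates (G9).
node-41: reached.
node-43: reached.
node-3 would need node-20, node-41, and node-59 (G7), but node-59 never turns on.
No rule produces node-11, and it is not given.
node-59 would need node-20 and node-11 (G4), but node-11 never turns on.
Reached: node-41 and node-43 — 2 of the 5.

2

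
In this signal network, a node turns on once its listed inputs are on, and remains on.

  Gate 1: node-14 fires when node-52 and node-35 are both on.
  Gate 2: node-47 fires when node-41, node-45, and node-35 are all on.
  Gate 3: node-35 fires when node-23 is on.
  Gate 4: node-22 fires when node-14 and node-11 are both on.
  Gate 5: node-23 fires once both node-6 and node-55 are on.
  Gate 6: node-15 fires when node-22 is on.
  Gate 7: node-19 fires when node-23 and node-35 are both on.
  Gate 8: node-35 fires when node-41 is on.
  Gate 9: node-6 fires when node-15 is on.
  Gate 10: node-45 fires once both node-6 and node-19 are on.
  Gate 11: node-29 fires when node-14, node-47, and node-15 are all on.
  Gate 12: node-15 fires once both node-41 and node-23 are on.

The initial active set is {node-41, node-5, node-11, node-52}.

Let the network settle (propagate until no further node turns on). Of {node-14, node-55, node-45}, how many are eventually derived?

node-41 is on, so node-35 fires (Gate 8).
node-52 and node-35 are on, so node-14 fires (Gate 1).
node-14: reached.
No rule produces node-55, and it is not given.
node-45 would need node-6 and node-19 (Gate 10), but node-19 never turns on.
Reached: node-14 — 1 of the 3.

1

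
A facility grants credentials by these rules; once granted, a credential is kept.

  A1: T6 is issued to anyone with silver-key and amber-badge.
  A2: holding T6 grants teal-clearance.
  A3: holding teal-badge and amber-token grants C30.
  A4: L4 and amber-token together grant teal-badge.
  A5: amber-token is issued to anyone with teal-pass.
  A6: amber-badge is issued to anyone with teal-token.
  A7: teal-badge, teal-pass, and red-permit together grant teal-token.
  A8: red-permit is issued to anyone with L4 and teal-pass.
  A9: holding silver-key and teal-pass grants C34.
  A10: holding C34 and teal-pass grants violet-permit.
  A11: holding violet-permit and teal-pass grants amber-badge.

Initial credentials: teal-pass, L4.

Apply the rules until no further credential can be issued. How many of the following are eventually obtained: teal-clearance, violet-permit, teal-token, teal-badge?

2

Holding L4 and teal-pass grants red-permit (A8).
Holding teal-pass grants amber-token (A5).
Holding L4 and amber-token grants teal-badge (A4).
Holding teal-badge, teal-pass, and red-permit grants teal-token (A7).
teal-clearance would need T6 (A2), but T6 is never granted.
violet-permit would need C34 and teal-pass (A10), but C34 is never granted.
teal-token: reached.
teal-badge: reached.
Reached: teal-token and teal-badge — 2 of the 4.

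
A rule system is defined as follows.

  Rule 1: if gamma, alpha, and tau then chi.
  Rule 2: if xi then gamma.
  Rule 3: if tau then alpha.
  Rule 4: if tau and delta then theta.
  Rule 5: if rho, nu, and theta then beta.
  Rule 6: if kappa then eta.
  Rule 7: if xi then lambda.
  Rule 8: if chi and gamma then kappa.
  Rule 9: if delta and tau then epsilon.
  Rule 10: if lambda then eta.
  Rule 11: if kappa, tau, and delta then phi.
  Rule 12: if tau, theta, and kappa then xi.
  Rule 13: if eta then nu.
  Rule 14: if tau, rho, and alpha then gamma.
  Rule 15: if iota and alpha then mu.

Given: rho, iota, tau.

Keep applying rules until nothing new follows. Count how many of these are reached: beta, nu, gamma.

From tau, Rule 3 gives alpha.
tau, rho, and alpha hold, so gamma follows (Rule 14).
gamma, alpha, and tau hold, so chi follows (Rule 1).
From chi and gamma, Rule 8 gives kappa.
kappa holds, so eta follows (Rule 6).
From eta, Rule 13 gives nu.
beta would need rho, nu, and theta (Rule 5), but theta is never established.
nu: reached.
gamma: reached.
Reached: nu and gamma — 2 of the 3.

2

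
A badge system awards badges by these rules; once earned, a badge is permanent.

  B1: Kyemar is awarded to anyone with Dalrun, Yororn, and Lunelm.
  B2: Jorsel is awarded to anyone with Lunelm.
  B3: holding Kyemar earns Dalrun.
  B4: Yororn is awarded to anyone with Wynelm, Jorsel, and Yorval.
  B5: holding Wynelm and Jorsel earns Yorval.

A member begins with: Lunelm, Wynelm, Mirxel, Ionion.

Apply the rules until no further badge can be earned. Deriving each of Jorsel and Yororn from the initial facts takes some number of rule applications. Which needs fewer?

Jorsel

Jorsel: With Lunelm, Jorsel is earned (B2). [1 rule application]
Yororn: With Lunelm, Jorsel is earned (B2). With Wynelm and Jorsel, Yorval is earned (B5). With Wynelm, Jorsel, and Yorval, Yororn is earned (B4). [3 rule applications]
Jorsel needs fewer.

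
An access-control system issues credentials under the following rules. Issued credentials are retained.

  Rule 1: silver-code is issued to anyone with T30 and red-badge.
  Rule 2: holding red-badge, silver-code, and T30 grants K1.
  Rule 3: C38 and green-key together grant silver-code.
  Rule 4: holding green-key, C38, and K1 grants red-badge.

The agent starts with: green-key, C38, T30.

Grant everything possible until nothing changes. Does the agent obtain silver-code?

Holding C38 and green-key grants silver-code (Rule 3).

Yes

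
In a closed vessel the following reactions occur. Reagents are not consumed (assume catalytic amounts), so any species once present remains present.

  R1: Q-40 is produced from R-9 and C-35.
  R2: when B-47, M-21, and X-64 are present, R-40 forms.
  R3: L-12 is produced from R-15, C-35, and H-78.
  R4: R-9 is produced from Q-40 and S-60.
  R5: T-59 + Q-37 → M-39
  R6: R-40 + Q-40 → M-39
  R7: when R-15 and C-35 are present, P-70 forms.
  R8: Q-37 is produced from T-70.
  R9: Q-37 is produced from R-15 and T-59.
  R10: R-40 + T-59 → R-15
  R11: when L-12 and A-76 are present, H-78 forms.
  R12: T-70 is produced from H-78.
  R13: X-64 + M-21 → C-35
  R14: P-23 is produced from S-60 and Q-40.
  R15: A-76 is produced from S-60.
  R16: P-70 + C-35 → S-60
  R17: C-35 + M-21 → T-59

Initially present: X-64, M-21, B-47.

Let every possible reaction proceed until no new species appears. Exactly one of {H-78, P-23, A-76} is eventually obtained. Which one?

A-76

X-64 and M-21 present → C-35 forms (R13).
B-47, M-21, and X-64 present → R-40 forms (R2).
C-35 and M-21 present → T-59 forms (R17).
R-40 and T-59 present → R-15 forms (R10).
R-15 and C-35 present → P-70 forms (R7).
P-70 and C-35 present → S-60 forms (R16).
S-60 present → A-76 forms (R15).
P-23 would need S-60 and Q-40 (R14), but Q-40 never forms. H-78 would need L-12 and A-76 (R11), but L-12 never forms.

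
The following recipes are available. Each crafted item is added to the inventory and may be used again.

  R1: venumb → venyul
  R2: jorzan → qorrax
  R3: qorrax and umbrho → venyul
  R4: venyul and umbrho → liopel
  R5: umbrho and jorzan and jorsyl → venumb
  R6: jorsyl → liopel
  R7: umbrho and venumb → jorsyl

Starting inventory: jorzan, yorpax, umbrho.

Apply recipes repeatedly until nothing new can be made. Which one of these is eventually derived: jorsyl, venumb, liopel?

liopel

Using R2, jorzan makes qorrax.
Using R3, qorrax and umbrho make venyul.
Using R4, venyul and umbrho make liopel.
jorsyl would need umbrho and venumb (R7), but venumb is never obtained. venumb would need umbrho, jorzan, and jorsyl (R5), but jorsyl is never obtained.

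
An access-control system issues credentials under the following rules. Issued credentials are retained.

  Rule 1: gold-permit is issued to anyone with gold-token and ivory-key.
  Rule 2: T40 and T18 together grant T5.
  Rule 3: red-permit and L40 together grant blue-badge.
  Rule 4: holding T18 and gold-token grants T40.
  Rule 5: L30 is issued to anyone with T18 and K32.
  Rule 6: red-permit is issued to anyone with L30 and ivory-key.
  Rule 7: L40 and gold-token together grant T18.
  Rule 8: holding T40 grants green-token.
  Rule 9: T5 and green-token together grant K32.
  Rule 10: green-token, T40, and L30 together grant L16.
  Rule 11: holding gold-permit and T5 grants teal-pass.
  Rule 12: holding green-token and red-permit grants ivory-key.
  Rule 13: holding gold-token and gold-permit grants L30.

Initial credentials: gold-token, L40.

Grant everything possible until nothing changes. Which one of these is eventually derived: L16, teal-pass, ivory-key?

L16

Holding L40 and gold-token grants T18 (Rule 7).
Holding T18 and gold-token grants T40 (Rule 4).
Holding T40 and T18 grants T5 (Rule 2).
Holding T40 grants green-token (Rule 8).
Holding T5 and green-token grants K32 (Rule 9).
Holding T18 and K32 grants L30 (Rule 5).
Holding green-token, T40, and L30 grants L16 (Rule 10).
ivory-key would need green-token and red-permit (Rule 12), but red-permit is never granted. teal-pass would need gold-permit and T5 (Rule 11), but gold-permit is never granted.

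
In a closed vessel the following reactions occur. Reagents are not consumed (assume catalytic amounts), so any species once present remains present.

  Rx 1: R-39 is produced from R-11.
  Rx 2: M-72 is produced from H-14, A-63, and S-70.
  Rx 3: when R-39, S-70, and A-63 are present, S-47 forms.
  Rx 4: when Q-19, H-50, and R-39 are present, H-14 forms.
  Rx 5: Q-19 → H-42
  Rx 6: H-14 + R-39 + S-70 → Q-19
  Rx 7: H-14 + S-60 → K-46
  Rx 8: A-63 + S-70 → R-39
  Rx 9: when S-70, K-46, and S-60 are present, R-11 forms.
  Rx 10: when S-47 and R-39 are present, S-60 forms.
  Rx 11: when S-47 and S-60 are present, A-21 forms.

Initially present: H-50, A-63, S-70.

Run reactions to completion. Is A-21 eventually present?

A-63 and S-70 present → R-39 forms (Rx 8).
R-39, S-70, and A-63 present → S-47 forms (Rx 3).
S-47 and R-39 present → S-60 forms (Rx 10).
S-47 and S-60 present → A-21 forms (Rx 11).

Yes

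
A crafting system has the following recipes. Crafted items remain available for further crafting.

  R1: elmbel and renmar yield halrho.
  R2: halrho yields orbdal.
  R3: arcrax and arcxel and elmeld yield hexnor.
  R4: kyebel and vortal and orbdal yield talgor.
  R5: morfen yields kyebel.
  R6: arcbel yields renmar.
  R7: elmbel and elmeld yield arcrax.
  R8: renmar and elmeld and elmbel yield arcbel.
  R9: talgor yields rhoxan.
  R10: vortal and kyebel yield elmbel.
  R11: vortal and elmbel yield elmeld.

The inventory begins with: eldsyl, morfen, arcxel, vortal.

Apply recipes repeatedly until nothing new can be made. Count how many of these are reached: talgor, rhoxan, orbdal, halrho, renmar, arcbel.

0

talgor would need kyebel, vortal, and orbdal (R4), but orbdal is never obtained.
rhoxan would need talgor (R9), but talgor is never obtained.
orbdal would need halrho (R2), but halrho is never obtained.
halrho would need elmbel and renmar (R1), but renmar is never obtained.
renmar would need arcbel (R6), but arcbel is never obtained.
arcbel would need renmar, elmeld, and elmbel (R8), but renmar is never obtained.
None of the 6 are reached.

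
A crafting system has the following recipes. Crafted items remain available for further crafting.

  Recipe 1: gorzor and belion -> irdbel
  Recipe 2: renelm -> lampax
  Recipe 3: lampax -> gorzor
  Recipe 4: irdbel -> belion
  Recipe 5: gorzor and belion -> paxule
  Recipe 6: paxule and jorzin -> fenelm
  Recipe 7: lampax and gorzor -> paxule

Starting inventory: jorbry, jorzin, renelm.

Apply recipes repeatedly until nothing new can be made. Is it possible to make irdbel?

irdbel would need gorzor and belion (Recipe 1), but belion is never obtained.

No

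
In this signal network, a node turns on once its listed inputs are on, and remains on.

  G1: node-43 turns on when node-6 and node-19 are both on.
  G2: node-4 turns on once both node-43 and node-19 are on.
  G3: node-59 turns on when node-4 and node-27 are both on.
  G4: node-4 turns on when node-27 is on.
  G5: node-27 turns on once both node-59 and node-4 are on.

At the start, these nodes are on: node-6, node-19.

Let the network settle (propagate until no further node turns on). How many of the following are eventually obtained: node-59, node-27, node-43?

1

G1: node-6 and node-19 on → node-43 on.
node-59 would need node-4 and node-27 (G3), but node-27 never turns on.
node-27 would need node-59 and node-4 (G5), but node-59 never turns on.
node-43: reached.
Reached: node-43 — 1 of the 3.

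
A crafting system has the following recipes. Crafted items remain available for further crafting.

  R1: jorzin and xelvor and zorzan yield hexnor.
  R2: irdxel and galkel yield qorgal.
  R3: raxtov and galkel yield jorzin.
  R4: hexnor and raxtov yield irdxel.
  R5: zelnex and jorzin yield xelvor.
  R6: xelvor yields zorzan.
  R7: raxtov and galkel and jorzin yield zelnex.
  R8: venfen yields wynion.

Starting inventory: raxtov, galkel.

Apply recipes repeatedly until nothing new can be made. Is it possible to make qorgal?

Yes

Using R3, raxtov and galkel make jorzin.
raxtov and galkel and jorzin → zelnex (R7).
Using R5, zelnex and jorzin make xelvor.
Using R6, xelvor makes zorzan.
Using R1, jorzin, xelvor, and zorzan make hexnor.
Using R4, hexnor and raxtov make irdxel.
Using R2, irdxel and galkel make qorgal.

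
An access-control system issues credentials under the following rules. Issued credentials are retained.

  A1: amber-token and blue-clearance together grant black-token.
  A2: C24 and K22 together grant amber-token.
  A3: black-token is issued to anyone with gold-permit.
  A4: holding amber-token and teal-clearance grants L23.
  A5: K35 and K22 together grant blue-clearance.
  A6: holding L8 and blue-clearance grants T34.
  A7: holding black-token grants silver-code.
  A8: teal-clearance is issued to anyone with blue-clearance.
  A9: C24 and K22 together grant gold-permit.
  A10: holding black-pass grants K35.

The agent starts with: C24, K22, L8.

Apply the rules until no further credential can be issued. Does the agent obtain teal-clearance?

teal-clearance would need blue-clearance (A8), but blue-clearance is never granted.

No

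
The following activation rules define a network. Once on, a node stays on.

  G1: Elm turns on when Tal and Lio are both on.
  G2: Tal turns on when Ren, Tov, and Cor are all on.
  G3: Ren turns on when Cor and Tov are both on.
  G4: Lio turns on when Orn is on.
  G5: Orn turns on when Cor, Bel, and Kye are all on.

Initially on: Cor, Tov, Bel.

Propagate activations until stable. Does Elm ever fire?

No

Elm would need Tal and Lio (G1), but Lio never turns on.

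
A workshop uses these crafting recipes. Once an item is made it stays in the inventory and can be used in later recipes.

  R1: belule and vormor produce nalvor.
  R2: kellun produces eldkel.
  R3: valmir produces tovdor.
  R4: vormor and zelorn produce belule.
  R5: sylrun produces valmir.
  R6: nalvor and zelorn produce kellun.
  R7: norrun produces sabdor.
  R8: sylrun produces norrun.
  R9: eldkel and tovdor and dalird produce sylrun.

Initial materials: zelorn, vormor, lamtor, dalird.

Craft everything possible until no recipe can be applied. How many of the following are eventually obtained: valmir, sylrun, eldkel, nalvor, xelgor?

vormor and zelorn → belule (R4).
belule and vormor → nalvor (R1).
Using R6, nalvor and zelorn make kellun.
Using R2, kellun makes eldkel.
valmir would need sylrun (R5), but sylrun is never obtained.
sylrun would need eldkel, tovdor, and dalird (R9), but tovdor is never obtained.
eldkel: reached.
nalvor: reached.
No rule produces xelgor, and it is not given.
Reached: eldkel and nalvor — 2 of the 5.

2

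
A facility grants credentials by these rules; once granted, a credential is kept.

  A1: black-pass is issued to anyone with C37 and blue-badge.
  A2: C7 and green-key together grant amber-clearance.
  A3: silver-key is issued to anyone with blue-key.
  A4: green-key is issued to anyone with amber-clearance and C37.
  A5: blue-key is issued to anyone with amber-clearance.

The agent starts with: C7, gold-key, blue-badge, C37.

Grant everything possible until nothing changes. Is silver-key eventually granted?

silver-key would need blue-key (A3), but blue-key is never granted.

No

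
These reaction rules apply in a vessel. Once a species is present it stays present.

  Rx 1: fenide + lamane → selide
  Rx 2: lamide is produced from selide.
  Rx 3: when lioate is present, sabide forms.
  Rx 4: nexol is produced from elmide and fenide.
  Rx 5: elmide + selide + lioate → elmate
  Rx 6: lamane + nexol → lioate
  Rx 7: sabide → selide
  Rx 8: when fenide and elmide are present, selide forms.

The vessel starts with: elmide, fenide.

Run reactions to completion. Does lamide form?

Yes

fenide and elmide present → selide forms (Rx 8).
selide present → lamide forms (Rx 2).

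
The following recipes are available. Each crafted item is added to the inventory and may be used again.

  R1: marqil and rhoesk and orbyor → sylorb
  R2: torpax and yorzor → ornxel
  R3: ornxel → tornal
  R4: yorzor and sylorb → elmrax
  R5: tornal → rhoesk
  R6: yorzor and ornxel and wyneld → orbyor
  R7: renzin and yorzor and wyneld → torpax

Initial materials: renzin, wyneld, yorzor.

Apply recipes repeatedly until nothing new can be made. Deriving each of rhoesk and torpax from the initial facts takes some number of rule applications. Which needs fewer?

torpax

torpax: Using R7, renzin, yorzor, and wyneld make torpax. [1 rule application]
rhoesk: renzin and yorzor and wyneld → torpax (R7). torpax and yorzor → ornxel (R2). ornxel → tornal (R3). Using R5, tornal makes rhoesk. [4 rule applications]
torpax needs fewer.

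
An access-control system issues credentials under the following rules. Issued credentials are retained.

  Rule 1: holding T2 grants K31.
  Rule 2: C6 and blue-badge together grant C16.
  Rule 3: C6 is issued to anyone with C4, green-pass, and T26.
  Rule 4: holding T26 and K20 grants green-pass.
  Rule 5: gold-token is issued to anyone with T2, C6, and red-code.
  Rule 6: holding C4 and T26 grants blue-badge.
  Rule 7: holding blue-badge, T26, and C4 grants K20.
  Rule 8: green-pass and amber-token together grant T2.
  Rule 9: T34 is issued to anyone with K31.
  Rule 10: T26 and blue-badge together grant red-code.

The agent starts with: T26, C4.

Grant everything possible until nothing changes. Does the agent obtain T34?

No

T34 would need K31 (Rule 9), but K31 is never granted.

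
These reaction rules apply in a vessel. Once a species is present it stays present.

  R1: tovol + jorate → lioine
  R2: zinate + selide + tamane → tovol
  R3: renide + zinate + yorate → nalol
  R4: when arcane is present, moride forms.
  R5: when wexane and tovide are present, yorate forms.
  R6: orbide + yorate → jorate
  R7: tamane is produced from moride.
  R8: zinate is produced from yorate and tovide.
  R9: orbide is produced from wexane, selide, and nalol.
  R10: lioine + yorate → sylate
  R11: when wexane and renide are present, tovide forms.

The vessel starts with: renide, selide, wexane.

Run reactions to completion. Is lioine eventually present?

lioine would need tovol and jorate (R1), but tovol never forms.

No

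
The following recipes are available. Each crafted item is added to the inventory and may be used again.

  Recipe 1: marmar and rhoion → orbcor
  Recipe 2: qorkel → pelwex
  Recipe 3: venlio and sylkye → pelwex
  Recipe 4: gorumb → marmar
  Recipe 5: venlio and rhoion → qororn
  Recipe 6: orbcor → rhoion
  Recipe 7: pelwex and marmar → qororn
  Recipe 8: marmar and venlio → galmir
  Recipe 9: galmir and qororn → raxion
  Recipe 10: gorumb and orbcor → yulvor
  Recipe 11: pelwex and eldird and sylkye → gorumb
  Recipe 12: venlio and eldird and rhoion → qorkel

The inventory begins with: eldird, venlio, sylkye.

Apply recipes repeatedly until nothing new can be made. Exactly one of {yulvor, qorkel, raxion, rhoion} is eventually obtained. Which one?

Using Recipe 3, venlio and sylkye make pelwex.
Using Recipe 11, pelwex, eldird, and sylkye make gorumb.
gorumb → marmar (Recipe 4).
pelwex and marmar → qororn (Recipe 7).
Using Recipe 8, marmar and venlio make galmir.
Using Recipe 9, galmir and qororn make raxion.
yulvor would need gorumb and orbcor (Recipe 10), but orbcor is never obtained. qorkel would need venlio, eldird, and rhoion (Recipe 12), but rhoion is never obtained. rhoion would need orbcor (Recipe 6), but orbcor is never obtained.

raxion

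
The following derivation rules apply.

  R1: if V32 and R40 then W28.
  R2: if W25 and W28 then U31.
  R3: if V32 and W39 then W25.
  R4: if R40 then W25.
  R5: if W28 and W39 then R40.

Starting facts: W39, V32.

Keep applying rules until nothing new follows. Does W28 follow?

No

W28 would need V32 and R40 (R1), but R40 is never established.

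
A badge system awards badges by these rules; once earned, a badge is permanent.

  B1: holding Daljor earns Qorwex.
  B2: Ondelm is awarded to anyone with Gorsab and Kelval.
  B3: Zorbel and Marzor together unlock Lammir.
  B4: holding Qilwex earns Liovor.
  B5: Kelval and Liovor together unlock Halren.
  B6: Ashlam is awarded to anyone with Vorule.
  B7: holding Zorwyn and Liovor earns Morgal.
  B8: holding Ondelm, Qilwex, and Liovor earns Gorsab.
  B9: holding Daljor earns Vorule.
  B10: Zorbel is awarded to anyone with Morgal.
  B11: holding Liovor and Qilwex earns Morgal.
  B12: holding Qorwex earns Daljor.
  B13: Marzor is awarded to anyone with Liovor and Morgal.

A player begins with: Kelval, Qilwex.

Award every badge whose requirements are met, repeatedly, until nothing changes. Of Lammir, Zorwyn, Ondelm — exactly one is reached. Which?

With Qilwex, Liovor is earned (B4).
With Liovor and Qilwex, Morgal is earned (B11).
With Liovor and Morgal, Marzor is earned (B13).
With Morgal, Zorbel is earned (B10).
With Zorbel and Marzor, Lammir is earned (B3).
Ondelm would need Gorsab and Kelval (B2), but Gorsab is never earned. No rule produces Zorwyn, and it is not given.

Lammir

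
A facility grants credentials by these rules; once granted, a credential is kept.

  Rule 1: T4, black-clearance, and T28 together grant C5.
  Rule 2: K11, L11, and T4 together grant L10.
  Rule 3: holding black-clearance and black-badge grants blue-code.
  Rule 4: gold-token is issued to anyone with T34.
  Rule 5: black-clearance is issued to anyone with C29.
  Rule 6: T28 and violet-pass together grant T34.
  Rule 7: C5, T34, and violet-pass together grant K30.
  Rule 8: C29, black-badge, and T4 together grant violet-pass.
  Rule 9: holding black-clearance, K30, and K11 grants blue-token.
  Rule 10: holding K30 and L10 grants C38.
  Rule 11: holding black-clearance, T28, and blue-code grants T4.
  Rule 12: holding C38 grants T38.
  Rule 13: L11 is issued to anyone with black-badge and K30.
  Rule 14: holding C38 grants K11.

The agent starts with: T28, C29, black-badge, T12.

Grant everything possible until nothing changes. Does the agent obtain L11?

Holding C29 grants black-clearance (Rule 5).
Holding black-clearance and black-badge grants blue-code (Rule 3).
Holding black-clearance, T28, and blue-code grants T4 (Rule 11).
Holding T4, black-clearance, and T28 grants C5 (Rule 1).
Holding C29, black-badge, and T4 grants violet-pass (Rule 8).
Holding T28 and violet-pass grants T34 (Rule 6).
Holding C5, T34, and violet-pass grants K30 (Rule 7).
Holding black-badge and K30 grants L11 (Rule 13).

Yes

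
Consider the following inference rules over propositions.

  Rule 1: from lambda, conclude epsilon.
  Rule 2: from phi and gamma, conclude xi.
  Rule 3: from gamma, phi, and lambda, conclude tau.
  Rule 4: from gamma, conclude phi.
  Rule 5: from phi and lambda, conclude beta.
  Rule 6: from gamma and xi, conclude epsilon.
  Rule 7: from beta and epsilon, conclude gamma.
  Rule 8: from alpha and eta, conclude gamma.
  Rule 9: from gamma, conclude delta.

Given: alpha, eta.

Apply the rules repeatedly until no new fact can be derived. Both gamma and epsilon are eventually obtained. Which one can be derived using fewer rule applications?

gamma

gamma: alpha and eta hold, so gamma follows (Rule 8). [1 rule application]
epsilon: From alpha and eta, Rule 8 gives gamma. gamma holds, so phi follows (Rule 4). From phi and gamma, Rule 2 gives xi. From gamma and xi, Rule 6 gives epsilon. [4 rule applications]
gamma needs fewer.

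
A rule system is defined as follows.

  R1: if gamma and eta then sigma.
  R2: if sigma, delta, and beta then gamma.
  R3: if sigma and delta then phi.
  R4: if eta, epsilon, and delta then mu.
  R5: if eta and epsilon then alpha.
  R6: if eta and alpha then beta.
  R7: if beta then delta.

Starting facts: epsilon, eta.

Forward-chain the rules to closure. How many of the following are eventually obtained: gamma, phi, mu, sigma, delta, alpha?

eta and epsilon hold, so alpha follows (R5).
eta and alpha hold, so beta follows (R6).
beta holds, so delta follows (R7).
eta, epsilon, and delta hold, so mu follows (R4).
gamma would need sigma, delta, and beta (R2), but sigma is never established.
phi would need sigma and delta (R3), but sigma is never established.
mu: reached.
sigma would need gamma and eta (R1), but gamma is never established.
delta: reached.
alpha: reached.
Reached: mu, delta, and alpha — 3 of the 6.

3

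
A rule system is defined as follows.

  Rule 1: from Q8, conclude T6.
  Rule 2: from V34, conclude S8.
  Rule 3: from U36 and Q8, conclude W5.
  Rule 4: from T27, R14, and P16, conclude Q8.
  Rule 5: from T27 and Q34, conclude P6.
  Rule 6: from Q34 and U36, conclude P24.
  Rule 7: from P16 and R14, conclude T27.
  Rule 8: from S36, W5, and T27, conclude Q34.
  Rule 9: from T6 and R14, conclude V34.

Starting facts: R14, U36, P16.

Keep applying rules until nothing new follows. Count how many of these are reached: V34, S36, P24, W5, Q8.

From P16 and R14, Rule 7 gives T27.
From T27, R14, and P16, Rule 4 gives Q8.
From Q8, Rule 1 gives T6.
From U36 and Q8, Rule 3 gives W5.
T6 and R14 hold, so V34 follows (Rule 9).
V34: reached.
No rule produces S36, and it is not given.
P24 would need Q34 and U36 (Rule 6), but Q34 is never established.
W5: reached.
Q8: reached.
Reached: V34, W5, and Q8 — 3 of the 5.

3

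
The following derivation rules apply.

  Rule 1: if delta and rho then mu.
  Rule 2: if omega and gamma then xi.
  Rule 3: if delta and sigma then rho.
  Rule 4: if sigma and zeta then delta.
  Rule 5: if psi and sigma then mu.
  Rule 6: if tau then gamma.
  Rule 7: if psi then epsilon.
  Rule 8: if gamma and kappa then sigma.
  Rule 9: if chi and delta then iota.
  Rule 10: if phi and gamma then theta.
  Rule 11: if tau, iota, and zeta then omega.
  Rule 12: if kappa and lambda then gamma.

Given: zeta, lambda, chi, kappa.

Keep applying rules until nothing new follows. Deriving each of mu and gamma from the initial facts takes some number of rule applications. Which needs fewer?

gamma: kappa and lambda hold, so gamma follows (Rule 12). [1 rule application]
mu: kappa and lambda hold, so gamma follows (Rule 12). gamma and kappa hold, so sigma follows (Rule 8). sigma and zeta hold, so delta follows (Rule 4). From delta and sigma, Rule 3 gives rho. delta and rho hold, so mu follows (Rule 1). [5 rule applications]
gamma needs fewer.

gamma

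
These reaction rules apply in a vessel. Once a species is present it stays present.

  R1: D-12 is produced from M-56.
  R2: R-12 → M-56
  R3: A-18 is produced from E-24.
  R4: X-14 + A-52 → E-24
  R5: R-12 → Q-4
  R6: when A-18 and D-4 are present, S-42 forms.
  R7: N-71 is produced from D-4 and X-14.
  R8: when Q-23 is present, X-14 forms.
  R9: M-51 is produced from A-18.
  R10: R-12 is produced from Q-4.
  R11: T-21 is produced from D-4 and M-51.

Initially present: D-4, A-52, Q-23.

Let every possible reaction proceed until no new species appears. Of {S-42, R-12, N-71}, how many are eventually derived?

2

Q-23 present → X-14 forms (R8).
D-4 and X-14 present → N-71 forms (R7).
X-14 and A-52 present → E-24 forms (R4).
E-24 present → A-18 forms (R3).
A-18 and D-4 present → S-42 forms (R6).
S-42: reached.
R-12 would need Q-4 (R10), but Q-4 never forms.
N-71: reached.
Reached: S-42 and N-71 — 2 of the 3.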